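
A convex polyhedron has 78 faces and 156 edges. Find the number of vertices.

80

Here V − E + F = 2.
V = 2 + E − F = 2 + 156 − 78 = 80.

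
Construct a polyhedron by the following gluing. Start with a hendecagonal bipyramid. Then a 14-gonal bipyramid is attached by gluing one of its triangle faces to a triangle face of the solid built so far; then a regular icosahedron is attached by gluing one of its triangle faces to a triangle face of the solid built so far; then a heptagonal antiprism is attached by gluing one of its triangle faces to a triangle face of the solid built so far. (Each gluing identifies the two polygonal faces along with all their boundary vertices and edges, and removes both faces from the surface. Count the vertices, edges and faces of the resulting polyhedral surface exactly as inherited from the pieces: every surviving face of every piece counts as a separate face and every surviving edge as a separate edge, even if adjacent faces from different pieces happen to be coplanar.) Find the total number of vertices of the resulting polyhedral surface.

A hendecagonal bipyramid: V=13, E=33, F=22.
Attach a 14-gonal bipyramid (V=16, E=42, F=28) along a 3-gon: merge 3 vertices and 3 edges, delete both glued faces → V=26, E=72, F=48.
Attach a regular icosahedron (V=12, E=30, F=20) along a 3-gon: merge 3 vertices and 3 edges, delete both glued faces → V=35, E=99, F=66.
Attach a heptagonal antiprism (V=14, E=28, F=16) along a 3-gon: merge 3 vertices and 3 edges, delete both glued faces → V=46, E=124, F=80.
Check: V − E + F = 46 − 124 + 80 = 2.

46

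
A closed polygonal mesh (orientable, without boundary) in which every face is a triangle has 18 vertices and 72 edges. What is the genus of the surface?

4

Every face is a triangle and each edge borders two faces, so 3F = 2·72, giving F = 48.
χ = V − E + F = 18 − 72 + 48 = -6.
For a closed orientable surface χ = 2 − 2g, so g = (2 − (-6))/2 = 4.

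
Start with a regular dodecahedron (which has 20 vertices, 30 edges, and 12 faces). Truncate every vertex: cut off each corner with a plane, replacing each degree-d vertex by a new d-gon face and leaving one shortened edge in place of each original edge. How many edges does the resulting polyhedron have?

90

Truncation replaces each original edge-end by a new vertex, so V′ = 2E = 60.
Each original edge survives, and each old vertex of degree d contributes d new edges; summing degrees gives Σd = 2E, so E′ = E + 2E = 3E = 90.
Each original face survives and each original vertex becomes one new face: F′ = F + V = 32.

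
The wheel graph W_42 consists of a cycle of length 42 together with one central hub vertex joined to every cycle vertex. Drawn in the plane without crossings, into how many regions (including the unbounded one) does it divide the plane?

43

W_42 has V = 42 + 1 = 43 vertices and E = 2·42 = 84 edges.
By Euler's formula F = 2 − V + E = 2 − 43 + 84 = 43.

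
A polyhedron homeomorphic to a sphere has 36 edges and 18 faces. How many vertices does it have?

Here V − E + F = 2.
V = 2 + E − F = 2 + 36 − 18 = 20.

20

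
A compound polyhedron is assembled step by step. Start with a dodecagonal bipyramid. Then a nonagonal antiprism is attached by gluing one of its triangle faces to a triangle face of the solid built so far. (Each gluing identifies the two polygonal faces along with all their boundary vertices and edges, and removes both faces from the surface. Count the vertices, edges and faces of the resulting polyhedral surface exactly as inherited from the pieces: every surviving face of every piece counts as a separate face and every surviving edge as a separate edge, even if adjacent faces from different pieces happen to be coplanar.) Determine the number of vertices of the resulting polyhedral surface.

29

A dodecagonal bipyramid: V=14, E=36, F=24.
Attach a nonagonal antiprism (V=18, E=36, F=20) along a 3-gon: merge 3 vertices and 3 edges, delete both glued faces → V=29, E=69, F=42.
Check: V − E + F = 29 − 69 + 42 = 2.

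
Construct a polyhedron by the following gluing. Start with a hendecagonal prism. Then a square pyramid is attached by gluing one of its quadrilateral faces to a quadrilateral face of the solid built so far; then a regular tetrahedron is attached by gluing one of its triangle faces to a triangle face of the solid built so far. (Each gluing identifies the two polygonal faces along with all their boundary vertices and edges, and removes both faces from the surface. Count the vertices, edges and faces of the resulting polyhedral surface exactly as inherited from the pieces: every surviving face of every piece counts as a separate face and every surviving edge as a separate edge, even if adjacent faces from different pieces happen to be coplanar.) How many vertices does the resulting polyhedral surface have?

A hendecagonal prism: V=22, E=33, F=13.
Attach a square pyramid (V=5, E=8, F=5) along a 4-gon: merge 4 vertices and 4 edges, delete both glued faces → V=23, E=37, F=16.
Attach a regular tetrahedron (V=4, E=6, F=4) along a 3-gon: merge 3 vertices and 3 edges, delete both glued faces → V=24, E=40, F=18.
Check: V − E + F = 24 − 40 + 18 = 2.

24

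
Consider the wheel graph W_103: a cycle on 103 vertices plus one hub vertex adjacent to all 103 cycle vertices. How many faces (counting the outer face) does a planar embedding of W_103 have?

104

W_103 has V = 103 + 1 = 104 vertices and E = 2·103 = 206 edges.
By Euler's formula F = 2 − V + E = 2 − 104 + 206 = 104.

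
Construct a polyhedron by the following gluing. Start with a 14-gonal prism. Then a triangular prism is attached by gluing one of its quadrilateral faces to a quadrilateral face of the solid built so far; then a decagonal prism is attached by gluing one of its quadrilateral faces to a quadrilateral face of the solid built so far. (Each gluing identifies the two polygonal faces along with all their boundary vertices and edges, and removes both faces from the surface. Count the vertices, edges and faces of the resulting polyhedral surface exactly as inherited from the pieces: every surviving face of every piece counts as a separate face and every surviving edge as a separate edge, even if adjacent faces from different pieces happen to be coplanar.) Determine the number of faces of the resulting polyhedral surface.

29

A 14-gonal prism: V=28, E=42, F=16.
Attach a triangular prism (V=6, E=9, F=5) along a 4-gon: merge 4 vertices and 4 edges, delete both glued faces → V=30, E=47, F=19.
Attach a decagonal prism (V=20, E=30, F=12) along a 4-gon: merge 4 vertices and 4 edges, delete both glued faces → V=46, E=73, F=29.
Check: V − E + F = 46 − 73 + 29 = 2.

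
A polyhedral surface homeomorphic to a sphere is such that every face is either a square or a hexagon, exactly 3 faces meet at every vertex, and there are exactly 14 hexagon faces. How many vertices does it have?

36

Let x be the number of squares; then F = 14 + x.
Edge–face incidences: 2E = 6·14 + 4·x = 84 + 4x.
Every vertex has degree 3, so 3V = 2E.
Euler: V − E + F = 2 ⇒ (2E)/3 − E + (14 + x) = 2.
Multiply by 6: 2·(2E) − 3·(2E) + 6·(14 + x) = 12, i.e. 84 + 6x − (84 + 4x) = 12.
Collecting terms: 2x = 12, so x = 6.
Then 2E = 84 + 4·6 = 108, so E = 54, V = 2E/3 = 36, F = 14 + 6 = 20.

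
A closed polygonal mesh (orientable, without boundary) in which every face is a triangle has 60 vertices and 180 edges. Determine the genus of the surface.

1

Every face is a triangle and each edge borders two faces, so 3F = 2·180, giving F = 120.
χ = V − E + F = 60 − 180 + 120 = 0.
For a closed orientable surface χ = 2 − 2g, so g = (2 − (0))/2 = 1.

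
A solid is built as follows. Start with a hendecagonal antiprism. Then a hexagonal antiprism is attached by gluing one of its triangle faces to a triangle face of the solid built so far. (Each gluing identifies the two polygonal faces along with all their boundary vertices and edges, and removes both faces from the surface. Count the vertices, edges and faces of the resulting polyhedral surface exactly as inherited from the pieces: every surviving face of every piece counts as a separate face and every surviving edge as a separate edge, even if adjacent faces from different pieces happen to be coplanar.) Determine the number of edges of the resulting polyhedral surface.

A hendecagonal antiprism: V=22, E=44, F=24.
Attach a hexagonal antiprism (V=12, E=24, F=14) along a 3-gon: merge 3 vertices and 3 edges, delete both glued faces → V=31, E=65, F=36.
Check: V − E + F = 31 − 65 + 36 = 2.

65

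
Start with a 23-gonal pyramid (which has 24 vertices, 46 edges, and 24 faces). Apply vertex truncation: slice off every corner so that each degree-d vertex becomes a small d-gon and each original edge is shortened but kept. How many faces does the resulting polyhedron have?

48

Truncation replaces each original edge-end by a new vertex, so V′ = 2E = 92.
Each original edge survives, and each old vertex of degree d contributes d new edges; summing degrees gives Σd = 2E, so E′ = E + 2E = 3E = 138.
Each original face survives and each original vertex becomes one new face: F′ = F + V = 48.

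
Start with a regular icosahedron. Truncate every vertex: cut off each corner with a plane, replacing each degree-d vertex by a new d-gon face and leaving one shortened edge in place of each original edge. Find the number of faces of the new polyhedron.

The base solid has V = 12, E = 30, F = 20.
Truncation replaces each original edge-end by a new vertex, so V′ = 2E = 60.
Each original edge survives, and each old vertex of degree d contributes d new edges; summing degrees gives Σd = 2E, so E′ = E + 2E = 3E = 90.
Each original face survives and each original vertex becomes one new face: F′ = F + V = 32.

32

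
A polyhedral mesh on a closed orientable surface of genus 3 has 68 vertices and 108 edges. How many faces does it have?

For a closed orientable surface of genus 3, χ = 2 − 2·3 = -4.
F = -4 − V + E = -4 − 68 + 108 = 36.

36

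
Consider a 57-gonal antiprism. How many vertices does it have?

An antiprism on an n-gon has two n-gon caps and 2n triangles: V = 2·57 = 114, E = 4·57 = 228, F = 2·57 + 2 = 116.
Check: V − E + F = 114 − 228 + 116 = 2.

114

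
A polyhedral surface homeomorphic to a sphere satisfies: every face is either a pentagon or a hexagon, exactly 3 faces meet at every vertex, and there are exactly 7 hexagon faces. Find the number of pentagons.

12

Let x be the number of pentagons; then F = 7 + x.
Edge–face incidences: 2E = 6·7 + 5·x = 42 + 5x.
Every vertex has degree 3, so 3V = 2E.
Euler: V − E + F = 2 ⇒ (2E)/3 − E + (7 + x) = 2.
Multiply by 6: 2·(2E) − 3·(2E) + 6·(7 + x) = 12, i.e. 42 + 6x − (42 + 5x) = 12.
Collecting terms: x = 12.
Then 2E = 42 + 5·12 = 102, so E = 51, V = 2E/3 = 34, F = 7 + 12 = 19.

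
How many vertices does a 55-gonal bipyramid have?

57

A bipyramid over an n-gon has 2n triangular faces and n + 2 vertices: V = 55 + 2 = 57, E = 3·55 = 165, F = 2·55 = 110.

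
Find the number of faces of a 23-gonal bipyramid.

A bipyramid over an n-gon has 2n triangular faces and n + 2 vertices: V = 23 + 2 = 25, E = 3·23 = 69, F = 2·23 = 46.
Check: V − E + F = 25 − 69 + 46 = 2.

46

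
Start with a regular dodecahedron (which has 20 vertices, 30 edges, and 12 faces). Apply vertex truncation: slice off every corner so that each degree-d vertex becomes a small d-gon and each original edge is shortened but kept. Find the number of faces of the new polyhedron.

32

Truncation replaces each original edge-end by a new vertex, so V′ = 2E = 60.
Each original edge survives, and each old vertex of degree d contributes d new edges; summing degrees gives Σd = 2E, so E′ = E + 2E = 3E = 90.
Each original face survives and each original vertex becomes one new face: F′ = F + V = 32.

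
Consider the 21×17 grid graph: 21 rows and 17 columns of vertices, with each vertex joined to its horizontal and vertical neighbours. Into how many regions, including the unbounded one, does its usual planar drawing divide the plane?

The grid has V = 21·17 = 357 vertices and E = 21·16 + 17·20 = 676 edges.
F = 2 − V + E = 2 − 357 + 676 = 321.

321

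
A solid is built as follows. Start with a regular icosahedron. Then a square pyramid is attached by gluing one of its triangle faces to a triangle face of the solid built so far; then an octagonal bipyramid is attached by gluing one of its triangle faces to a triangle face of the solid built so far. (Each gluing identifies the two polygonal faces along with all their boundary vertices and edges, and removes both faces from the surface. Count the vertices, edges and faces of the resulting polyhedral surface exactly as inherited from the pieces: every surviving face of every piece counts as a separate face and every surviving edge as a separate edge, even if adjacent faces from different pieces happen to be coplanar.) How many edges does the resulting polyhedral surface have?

A regular icosahedron: V=12, E=30, F=20.
Attach a square pyramid (V=5, E=8, F=5) along a 3-gon: merge 3 vertices and 3 edges, delete both glued faces → V=14, E=35, F=23.
Attach an octagonal bipyramid (V=10, E=24, F=16) along a 3-gon: merge 3 vertices and 3 edges, delete both glued faces → V=21, E=56, F=37.
Check: V − E + F = 21 − 56 + 37 = 2.

56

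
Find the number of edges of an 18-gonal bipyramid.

54

A bipyramid over an n-gon has 2n triangular faces and n + 2 vertices: V = 18 + 2 = 20, E = 3·18 = 54, F = 2·18 = 36.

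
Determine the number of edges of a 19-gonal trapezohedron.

76

The n-trapezohedron (dual of the n-antiprism) has V = 2·19 + 2 = 40, E = 4·19 = 76, F = 2·19 = 38.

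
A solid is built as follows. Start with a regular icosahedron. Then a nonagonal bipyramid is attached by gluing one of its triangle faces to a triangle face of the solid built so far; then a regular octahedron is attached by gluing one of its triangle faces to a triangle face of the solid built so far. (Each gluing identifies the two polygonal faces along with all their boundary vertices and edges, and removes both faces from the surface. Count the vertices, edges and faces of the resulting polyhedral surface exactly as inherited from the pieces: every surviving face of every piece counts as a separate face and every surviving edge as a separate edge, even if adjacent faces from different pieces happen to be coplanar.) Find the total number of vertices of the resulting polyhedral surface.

A regular icosahedron: V=12, E=30, F=20.
Attach a nonagonal bipyramid (V=11, E=27, F=18) along a 3-gon: merge 3 vertices and 3 edges, delete both glued faces → V=20, E=54, F=36.
Attach a regular octahedron (V=6, E=12, F=8) along a 3-gon: merge 3 vertices and 3 edges, delete both glued faces → V=23, E=63, F=42.
Check: V − E + F = 23 − 63 + 42 = 2.

23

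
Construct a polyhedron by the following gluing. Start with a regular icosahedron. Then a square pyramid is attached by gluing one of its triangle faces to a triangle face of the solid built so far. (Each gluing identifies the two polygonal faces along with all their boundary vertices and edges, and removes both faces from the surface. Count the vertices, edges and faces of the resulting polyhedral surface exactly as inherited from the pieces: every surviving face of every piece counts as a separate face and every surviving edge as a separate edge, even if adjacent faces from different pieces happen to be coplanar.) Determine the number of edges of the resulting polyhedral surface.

A regular icosahedron: V=12, E=30, F=20.
Attach a square pyramid (V=5, E=8, F=5) along a 3-gon: merge 3 vertices and 3 edges, delete both glued faces → V=14, E=35, F=23.
Check: V − E + F = 14 − 35 + 23 = 2.

35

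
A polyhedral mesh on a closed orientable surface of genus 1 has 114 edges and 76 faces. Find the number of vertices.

38

For a closed orientable surface of genus 1, χ = 2 − 2·1 = 0.
V = 0 + E − F = 0 + 114 − 76 = 38.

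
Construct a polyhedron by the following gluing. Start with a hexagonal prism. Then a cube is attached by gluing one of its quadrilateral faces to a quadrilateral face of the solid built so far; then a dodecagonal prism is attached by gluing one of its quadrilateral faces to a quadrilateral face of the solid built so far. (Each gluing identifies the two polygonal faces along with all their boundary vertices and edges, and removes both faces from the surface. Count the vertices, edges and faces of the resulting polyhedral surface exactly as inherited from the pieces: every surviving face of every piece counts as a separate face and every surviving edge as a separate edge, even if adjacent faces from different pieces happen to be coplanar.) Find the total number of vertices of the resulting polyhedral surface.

A hexagonal prism: V=12, E=18, F=8.
Attach a cube (V=8, E=12, F=6) along a 4-gon: merge 4 vertices and 4 edges, delete both glued faces → V=16, E=26, F=12.
Attach a dodecagonal prism (V=24, E=36, F=14) along a 4-gon: merge 4 vertices and 4 edges, delete both glued faces → V=36, E=58, F=24.
Check: V − E + F = 36 − 58 + 24 = 2.

36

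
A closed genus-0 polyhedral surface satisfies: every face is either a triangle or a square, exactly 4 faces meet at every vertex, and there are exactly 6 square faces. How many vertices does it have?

12

Let x be the number of triangles; then F = 6 + x.
Edge–face incidences: 2E = 4·6 + 3·x = 24 + 3x.
Every vertex has degree 4, so 4V = 2E.
Euler: V − E + F = 2 ⇒ (2E)/4 − E + (6 + x) = 2.
Multiply by 8: 2·(2E) − 4·(2E) + 8·(6 + x) = 16, i.e. 48 + 8x − 2·(24 + 3x) = 16.
Collecting terms: 2x = 16, so x = 8.
Then 2E = 24 + 3·8 = 48, so E = 24, V = 2E/4 = 12, F = 6 + 8 = 14.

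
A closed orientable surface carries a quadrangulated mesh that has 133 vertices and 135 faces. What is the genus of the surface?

2

Every face is a square, so 2E = 4·135 = 540, giving E = 270.
χ = V − E + F = 133 − 270 + 135 = -2.
For a closed orientable surface χ = 2 − 2g, so g = (2 − (-2))/2 = 2.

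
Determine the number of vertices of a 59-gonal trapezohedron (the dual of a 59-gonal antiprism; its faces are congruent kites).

The n-trapezohedron (dual of the n-antiprism) has V = 2·59 + 2 = 120, E = 4·59 = 236, F = 2·59 = 118.

120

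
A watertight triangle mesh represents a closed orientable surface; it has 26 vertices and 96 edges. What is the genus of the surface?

4

Every face is a triangle and each edge borders two faces, so 3F = 2·96, giving F = 64.
χ = V − E + F = 26 − 96 + 64 = -6.
For a closed orientable surface χ = 2 − 2g, so g = (2 − (-6))/2 = 4.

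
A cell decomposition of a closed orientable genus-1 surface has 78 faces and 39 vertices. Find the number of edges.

117

For a closed orientable surface of genus 1, χ = 2 − 2·1 = 0.
E = V + F − (0) = 39 + 78 − (0) = 117.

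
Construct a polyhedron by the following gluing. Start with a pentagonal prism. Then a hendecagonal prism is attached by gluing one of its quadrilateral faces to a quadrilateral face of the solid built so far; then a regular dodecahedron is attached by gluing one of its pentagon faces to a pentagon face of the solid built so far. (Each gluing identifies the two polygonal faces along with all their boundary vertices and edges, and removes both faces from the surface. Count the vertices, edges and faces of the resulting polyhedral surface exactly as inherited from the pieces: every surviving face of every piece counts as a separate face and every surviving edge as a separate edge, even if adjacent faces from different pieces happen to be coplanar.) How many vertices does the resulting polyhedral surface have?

A pentagonal prism: V=10, E=15, F=7.
Attach a hendecagonal prism (V=22, E=33, F=13) along a 4-gon: merge 4 vertices and 4 edges, delete both glued faces → V=28, E=44, F=18.
Attach a regular dodecahedron (V=20, E=30, F=12) along a 5-gon: merge 5 vertices and 5 edges, delete both glued faces → V=43, E=69, F=28.
Check: V − E + F = 43 − 69 + 28 = 2.

43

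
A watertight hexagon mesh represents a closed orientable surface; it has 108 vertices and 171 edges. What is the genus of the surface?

4

Every face is a hexagon and each edge borders two faces, so 6F = 2·171, giving F = 57.
χ = V − E + F = 108 − 171 + 57 = -6.
For a closed orientable surface χ = 2 − 2g, so g = (2 − (-6))/2 = 4.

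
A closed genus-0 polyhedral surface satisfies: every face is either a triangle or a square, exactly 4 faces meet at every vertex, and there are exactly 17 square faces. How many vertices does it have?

23

Let x be the number of triangles; then F = 17 + x.
Edge–face incidences: 2E = 4·17 + 3·x = 68 + 3x.
Every vertex has degree 4, so 4V = 2E.
Euler: V − E + F = 2 ⇒ (2E)/4 − E + (17 + x) = 2.
Multiply by 8: 2·(2E) − 4·(2E) + 8·(17 + x) = 16, i.e. 136 + 8x − 2·(68 + 3x) = 16.
Collecting terms: 2x = 16, so x = 8.
Then 2E = 68 + 3·8 = 92, so E = 46, V = 2E/4 = 23, F = 17 + 8 = 25.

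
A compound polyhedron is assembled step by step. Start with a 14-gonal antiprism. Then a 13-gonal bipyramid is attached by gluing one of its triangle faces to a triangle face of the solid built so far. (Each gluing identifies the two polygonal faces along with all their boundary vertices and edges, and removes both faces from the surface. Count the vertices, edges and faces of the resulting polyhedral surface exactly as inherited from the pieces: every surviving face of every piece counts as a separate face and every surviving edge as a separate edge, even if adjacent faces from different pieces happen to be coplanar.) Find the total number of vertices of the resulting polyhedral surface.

A 14-gonal antiprism: V=28, E=56, F=30.
Attach a 13-gonal bipyramid (V=15, E=39, F=26) along a 3-gon: merge 3 vertices and 3 edges, delete both glued faces → V=40, E=92, F=54.
Check: V − E + F = 40 − 92 + 54 = 2.

40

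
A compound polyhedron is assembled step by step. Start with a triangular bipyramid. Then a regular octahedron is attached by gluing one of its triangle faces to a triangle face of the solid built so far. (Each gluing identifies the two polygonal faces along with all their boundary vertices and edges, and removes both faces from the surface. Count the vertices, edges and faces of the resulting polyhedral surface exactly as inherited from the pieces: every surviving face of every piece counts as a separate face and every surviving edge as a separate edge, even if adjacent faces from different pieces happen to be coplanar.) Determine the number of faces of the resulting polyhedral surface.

A triangular bipyramid: V=5, E=9, F=6.
Attach a regular octahedron (V=6, E=12, F=8) along a 3-gon: merge 3 vertices and 3 edges, delete both glued faces → V=8, E=18, F=12.
Check: V − E + F = 8 − 18 + 12 = 2.

12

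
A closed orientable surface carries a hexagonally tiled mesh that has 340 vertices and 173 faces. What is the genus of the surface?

Every face is a hexagon, so 2E = 6·173 = 1038, giving E = 519.
χ = V − E + F = 340 − 519 + 173 = -6.
For a closed orientable surface χ = 2 − 2g, so g = (2 − (-6))/2 = 4.

4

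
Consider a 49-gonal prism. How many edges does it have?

A prism on an n-gon has two n-gon bases and n rectangular sides: V = 2·49 = 98, E = 3·49 = 147, F = 49 + 2 = 51.

147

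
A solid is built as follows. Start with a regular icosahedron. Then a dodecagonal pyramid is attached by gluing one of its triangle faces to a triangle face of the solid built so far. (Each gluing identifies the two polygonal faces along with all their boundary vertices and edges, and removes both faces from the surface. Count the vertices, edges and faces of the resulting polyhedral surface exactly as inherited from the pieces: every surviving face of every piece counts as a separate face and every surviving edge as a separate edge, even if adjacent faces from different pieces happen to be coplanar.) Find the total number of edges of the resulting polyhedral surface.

51

A regular icosahedron: V=12, E=30, F=20.
Attach a dodecagonal pyramid (V=13, E=24, F=13) along a 3-gon: merge 3 vertices and 3 edges, delete both glued faces → V=22, E=51, F=31.
Check: V − E + F = 22 − 51 + 31 = 2.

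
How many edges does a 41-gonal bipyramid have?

123

A bipyramid over an n-gon has 2n triangular faces and n + 2 vertices: V = 41 + 2 = 43, E = 3·41 = 123, F = 2·41 = 82.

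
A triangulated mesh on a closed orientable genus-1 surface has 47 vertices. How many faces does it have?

94

χ = 2 − 2·1 = 0, and every face is a triangle so 3F = 2E.
V − E + F = 0 with E = 3F/2 gives 47 − (3/2 − 1)·F = 0, so F = 94 and E = 141.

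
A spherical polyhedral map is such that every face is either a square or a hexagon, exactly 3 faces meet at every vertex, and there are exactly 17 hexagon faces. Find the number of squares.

Let x be the number of squares; then F = 17 + x.
Edge–face incidences: 2E = 6·17 + 4·x = 102 + 4x.
Every vertex has degree 3, so 3V = 2E.
Euler: V − E + F = 2 ⇒ (2E)/3 − E + (17 + x) = 2.
Multiply by 6: 2·(2E) − 3·(2E) + 6·(17 + x) = 12, i.e. 102 + 6x − (102 + 4x) = 12.
Collecting terms: 2x = 12, so x = 6.
Then 2E = 102 + 4·6 = 126, so E = 63, V = 2E/3 = 42, F = 17 + 6 = 23.

6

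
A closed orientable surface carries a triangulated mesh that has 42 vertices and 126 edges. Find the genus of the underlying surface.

1

Every face is a triangle and each edge borders two faces, so 3F = 2·126, giving F = 84.
χ = V − E + F = 42 − 126 + 84 = 0.
For a closed orientable surface χ = 2 − 2g, so g = (2 − (0))/2 = 1.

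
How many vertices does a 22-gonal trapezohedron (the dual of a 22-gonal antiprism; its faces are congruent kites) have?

The n-trapezohedron (dual of the n-antiprism) has V = 2·22 + 2 = 46, E = 4·22 = 88, F = 2·22 = 44.

46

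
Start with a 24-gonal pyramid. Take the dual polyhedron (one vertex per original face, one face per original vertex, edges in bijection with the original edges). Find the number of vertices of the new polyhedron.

The base solid has V = 25, E = 48, F = 25.
The dual swaps V and F and preserves E: V′ = F = 25, E′ = E = 48, F′ = V = 25.

25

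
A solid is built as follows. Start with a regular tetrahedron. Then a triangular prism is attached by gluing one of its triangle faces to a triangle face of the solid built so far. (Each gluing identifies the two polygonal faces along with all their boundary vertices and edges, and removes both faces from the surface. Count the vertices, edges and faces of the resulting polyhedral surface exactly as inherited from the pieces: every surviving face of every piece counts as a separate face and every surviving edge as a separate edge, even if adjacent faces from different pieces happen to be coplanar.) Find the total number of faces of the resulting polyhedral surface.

A regular tetrahedron: V=4, E=6, F=4.
Attach a triangular prism (V=6, E=9, F=5) along a 3-gon: merge 3 vertices and 3 edges, delete both glued faces → V=7, E=12, F=7.
Check: V − E + F = 7 − 12 + 7 = 2.

7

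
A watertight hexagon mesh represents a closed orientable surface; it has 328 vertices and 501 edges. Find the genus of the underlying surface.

Every face is a hexagon and each edge borders two faces, so 6F = 2·501, giving F = 167.
χ = V − E + F = 328 − 501 + 167 = -6.
For a closed orientable surface χ = 2 − 2g, so g = (2 − (-6))/2 = 4.

4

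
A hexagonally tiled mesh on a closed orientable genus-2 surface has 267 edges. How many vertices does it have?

χ = 2 − 2·2 = -2, and every face is a hexagon so 6F = 2E.
F = 2E/6 = 89. Then V = -2 + E − F = -2 + 267 − 89 = 176.

176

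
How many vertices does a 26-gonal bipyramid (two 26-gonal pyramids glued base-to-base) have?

28

A bipyramid over an n-gon has 2n triangular faces and n + 2 vertices: V = 26 + 2 = 28, E = 3·26 = 78, F = 2·26 = 52.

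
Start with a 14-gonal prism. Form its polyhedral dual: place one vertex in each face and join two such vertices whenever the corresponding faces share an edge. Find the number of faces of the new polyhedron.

The base solid has V = 28, E = 42, F = 16.
The dual swaps V and F and preserves E: V′ = F = 16, E′ = E = 42, F′ = V = 28.

28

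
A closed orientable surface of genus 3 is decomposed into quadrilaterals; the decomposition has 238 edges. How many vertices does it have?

χ = 2 − 2·3 = -4, and every face is a square so 4F = 2E.
F = 2E/4 = 119. Then V = -4 + E − F = -4 + 238 − 119 = 115.

115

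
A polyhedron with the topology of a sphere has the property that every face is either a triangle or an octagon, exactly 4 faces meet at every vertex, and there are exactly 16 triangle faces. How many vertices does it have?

Let x be the number of octagons; then F = 16 + x.
Edge–face incidences: 2E = 3·16 + 8·x = 48 + 8x.
Every vertex has degree 4, so 4V = 2E.
Euler: V − E + F = 2 ⇒ (2E)/4 − E + (16 + x) = 2.
Multiply by 8: 2·(2E) − 4·(2E) + 8·(16 + x) = 16, i.e. 128 + 8x − 2·(48 + 8x) = 16.
Collecting terms: −8x + 32 = 16, so −8x = −16, so x = 2.
Then 2E = 48 + 8·2 = 64, so E = 32, V = 2E/4 = 16, F = 16 + 2 = 18.

16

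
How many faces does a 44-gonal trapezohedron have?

The n-trapezohedron (dual of the n-antiprism) has V = 2·44 + 2 = 90, E = 4·44 = 176, F = 2·44 = 88.

88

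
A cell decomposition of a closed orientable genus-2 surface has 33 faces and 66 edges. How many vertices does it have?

31

For a closed orientable surface of genus 2, χ = 2 − 2·2 = -2.
V = -2 + E − F = -2 + 66 − 33 = 31.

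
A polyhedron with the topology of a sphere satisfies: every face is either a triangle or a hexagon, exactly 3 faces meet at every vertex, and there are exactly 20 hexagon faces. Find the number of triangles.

Let x be the number of triangles; then F = 20 + x.
Edge–face incidences: 2E = 6·20 + 3·x = 120 + 3x.
Every vertex has degree 3, so 3V = 2E.
Euler: V − E + F = 2 ⇒ (2E)/3 − E + (20 + x) = 2.
Multiply by 6: 2·(2E) − 3·(2E) + 6·(20 + x) = 12, i.e. 120 + 6x − (120 + 3x) = 12.
Collecting terms: 3x = 12, so x = 4.
Then 2E = 120 + 3·4 = 132, so E = 66, V = 2E/3 = 44, F = 20 + 4 = 24.

4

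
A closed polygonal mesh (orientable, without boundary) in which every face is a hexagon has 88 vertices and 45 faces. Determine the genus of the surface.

2

Every face is a hexagon, so 2E = 6·45 = 270, giving E = 135.
χ = V − E + F = 88 − 135 + 45 = -2.
For a closed orientable surface χ = 2 − 2g, so g = (2 − (-2))/2 = 2.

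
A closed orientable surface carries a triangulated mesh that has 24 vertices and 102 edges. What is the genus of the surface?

Every face is a triangle and each edge borders two faces, so 3F = 2·102, giving F = 68.
χ = V − E + F = 24 − 102 + 68 = -10.
For a closed orientable surface χ = 2 − 2g, so g = (2 − (-10))/2 = 6.

6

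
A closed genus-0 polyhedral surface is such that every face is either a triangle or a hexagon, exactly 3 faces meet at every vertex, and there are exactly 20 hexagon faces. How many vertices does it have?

Let x be the number of triangles; then F = 20 + x.
Edge–face incidences: 2E = 6·20 + 3·x = 120 + 3x.
Every vertex has degree 3, so 3V = 2E.
Euler: V − E + F = 2 ⇒ (2E)/3 − E + (20 + x) = 2.
Multiply by 6: 2·(2E) − 3·(2E) + 6·(20 + x) = 12, i.e. 120 + 6x − (120 + 3x) = 12.
Collecting terms: 3x = 12, so x = 4.
Then 2E = 120 + 3·4 = 132, so E = 66, V = 2E/3 = 44, F = 20 + 4 = 24.

44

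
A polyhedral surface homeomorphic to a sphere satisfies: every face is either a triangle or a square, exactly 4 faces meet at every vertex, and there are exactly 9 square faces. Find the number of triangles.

8

Let x be the number of triangles; then F = 9 + x.
Edge–face incidences: 2E = 4·9 + 3·x = 36 + 3x.
Every vertex has degree 4, so 4V = 2E.
Euler: V − E + F = 2 ⇒ (2E)/4 − E + (9 + x) = 2.
Multiply by 8: 2·(2E) − 4·(2E) + 8·(9 + x) = 16, i.e. 72 + 8x − 2·(36 + 3x) = 16.
Collecting terms: 2x = 16, so x = 8.
Then 2E = 36 + 3·8 = 60, so E = 30, V = 2E/4 = 15, F = 9 + 8 = 17.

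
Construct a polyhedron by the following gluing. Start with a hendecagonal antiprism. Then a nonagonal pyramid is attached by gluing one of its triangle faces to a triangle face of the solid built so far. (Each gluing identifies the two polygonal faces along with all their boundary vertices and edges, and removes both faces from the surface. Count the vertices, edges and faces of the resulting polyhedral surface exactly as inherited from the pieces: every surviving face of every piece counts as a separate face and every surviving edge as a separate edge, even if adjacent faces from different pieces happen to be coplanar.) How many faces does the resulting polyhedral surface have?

A hendecagonal antiprism: V=22, E=44, F=24.
Attach a nonagonal pyramid (V=10, E=18, F=10) along a 3-gon: merge 3 vertices and 3 edges, delete both glued faces → V=29, E=59, F=32.
Check: V − E + F = 29 − 59 + 32 = 2.

32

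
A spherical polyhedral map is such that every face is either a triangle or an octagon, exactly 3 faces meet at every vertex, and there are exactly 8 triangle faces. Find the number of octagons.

Let x be the number of octagons; then F = 8 + x.
Edge–face incidences: 2E = 3·8 + 8·x = 24 + 8x.
Every vertex has degree 3, so 3V = 2E.
Euler: V − E + F = 2 ⇒ (2E)/3 − E + (8 + x) = 2.
Multiply by 6: 2·(2E) − 3·(2E) + 6·(8 + x) = 12, i.e. 48 + 6x − (24 + 8x) = 12.
Collecting terms: −2x + 24 = 12, so −2x = −12, so x = 6.
Then 2E = 24 + 8·6 = 72, so E = 36, V = 2E/3 = 24, F = 8 + 6 = 14.

6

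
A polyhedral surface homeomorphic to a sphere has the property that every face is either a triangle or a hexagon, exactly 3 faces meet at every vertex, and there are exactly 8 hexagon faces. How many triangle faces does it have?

Let x be the number of triangles; then F = 8 + x.
Edge–face incidences: 2E = 6·8 + 3·x = 48 + 3x.
Every vertex has degree 3, so 3V = 2E.
Euler: V − E + F = 2 ⇒ (2E)/3 − E + (8 + x) = 2.
Multiply by 6: 2·(2E) − 3·(2E) + 6·(8 + x) = 12, i.e. 48 + 6x − (48 + 3x) = 12.
Collecting terms: 3x = 12, so x = 4.
Then 2E = 48 + 3·4 = 60, so E = 30, V = 2E/3 = 20, F = 8 + 4 = 12.

4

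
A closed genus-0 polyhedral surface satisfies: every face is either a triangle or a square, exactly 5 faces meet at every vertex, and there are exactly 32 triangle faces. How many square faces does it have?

6

Let x be the number of squares; then F = 32 + x.
Edge–face incidences: 2E = 3·32 + 4·x = 96 + 4x.
Every vertex has degree 5, so 5V = 2E.
Euler: V − E + F = 2 ⇒ (2E)/5 − E + (32 + x) = 2.
Multiply by 10: 2·(2E) − 5·(2E) + 10·(32 + x) = 20, i.e. 320 + 10x − 3·(96 + 4x) = 20.
Collecting terms: −2x + 32 = 20, so −2x = −12, so x = 6.
Then 2E = 96 + 4·6 = 120, so E = 60, V = 2E/5 = 24, F = 32 + 6 = 38.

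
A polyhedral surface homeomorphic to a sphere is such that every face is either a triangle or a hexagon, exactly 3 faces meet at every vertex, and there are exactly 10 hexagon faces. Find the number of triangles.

4

Let x be the number of triangles; then F = 10 + x.
Edge–face incidences: 2E = 6·10 + 3·x = 60 + 3x.
Every vertex has degree 3, so 3V = 2E.
Euler: V − E + F = 2 ⇒ (2E)/3 − E + (10 + x) = 2.
Multiply by 6: 2·(2E) − 3·(2E) + 6·(10 + x) = 12, i.e. 60 + 6x − (60 + 3x) = 12.
Collecting terms: 3x = 12, so x = 4.
Then 2E = 60 + 3·4 = 72, so E = 36, V = 2E/3 = 24, F = 10 + 4 = 14.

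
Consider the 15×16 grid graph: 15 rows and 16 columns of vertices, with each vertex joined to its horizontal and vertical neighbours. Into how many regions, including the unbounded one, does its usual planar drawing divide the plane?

The grid has V = 15·16 = 240 vertices and E = 15·15 + 16·14 = 449 edges.
F = 2 − V + E = 2 − 240 + 449 = 211.

211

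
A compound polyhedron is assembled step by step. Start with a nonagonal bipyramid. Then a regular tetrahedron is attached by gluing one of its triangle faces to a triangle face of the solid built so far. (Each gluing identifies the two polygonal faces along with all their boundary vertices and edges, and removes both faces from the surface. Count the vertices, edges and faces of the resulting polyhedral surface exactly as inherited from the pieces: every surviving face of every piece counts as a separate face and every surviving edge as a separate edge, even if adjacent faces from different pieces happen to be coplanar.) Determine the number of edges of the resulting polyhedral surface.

A nonagonal bipyramid: V=11, E=27, F=18.
Attach a regular tetrahedron (V=4, E=6, F=4) along a 3-gon: merge 3 vertices and 3 edges, delete both glued faces → V=12, E=30, F=20.
Check: V − E + F = 12 − 30 + 20 = 2.

30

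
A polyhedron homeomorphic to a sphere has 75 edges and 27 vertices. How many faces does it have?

50

Here V − E + F = 2.
F = 2 − V + E = 2 − 27 + 75 = 50.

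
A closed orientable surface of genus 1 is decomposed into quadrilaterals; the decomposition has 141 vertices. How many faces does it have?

χ = 2 − 2·1 = 0, and every face is a square so 4F = 2E.
V − E + F = 0 with E = 4F/2 gives 141 − (4/2 − 1)·F = 0, so F = 141 and E = 282.

141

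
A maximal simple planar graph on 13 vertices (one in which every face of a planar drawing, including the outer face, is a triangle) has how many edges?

In a plane triangulation 3F = 2E and V − E + F = 2, so E = 3V − 6 = 3·13 − 6 = 33.

33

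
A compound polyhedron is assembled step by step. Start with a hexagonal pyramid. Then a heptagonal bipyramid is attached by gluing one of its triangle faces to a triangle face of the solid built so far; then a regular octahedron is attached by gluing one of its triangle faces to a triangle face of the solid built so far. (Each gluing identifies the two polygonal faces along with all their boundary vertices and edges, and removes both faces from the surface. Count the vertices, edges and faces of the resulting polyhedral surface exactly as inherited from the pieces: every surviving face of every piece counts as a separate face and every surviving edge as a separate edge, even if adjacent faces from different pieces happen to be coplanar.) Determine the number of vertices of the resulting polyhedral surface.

A hexagonal pyramid: V=7, E=12, F=7.
Attach a heptagonal bipyramid (V=9, E=21, F=14) along a 3-gon: merge 3 vertices and 3 edges, delete both glued faces → V=13, E=30, F=19.
Attach a regular octahedron (V=6, E=12, F=8) along a 3-gon: merge 3 vertices and 3 edges, delete both glued faces → V=16, E=39, F=25.
Check: V − E + F = 16 − 39 + 25 = 2.

16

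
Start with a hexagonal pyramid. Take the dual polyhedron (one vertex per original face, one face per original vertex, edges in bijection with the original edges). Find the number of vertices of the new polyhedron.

7

The base solid has V = 7, E = 12, F = 7.
The dual swaps V and F and preserves E: V′ = F = 7, E′ = E = 12, F′ = V = 7.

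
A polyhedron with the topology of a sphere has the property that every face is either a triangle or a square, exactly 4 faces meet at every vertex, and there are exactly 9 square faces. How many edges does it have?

Let x be the number of triangles; then F = 9 + x.
Edge–face incidences: 2E = 4·9 + 3·x = 36 + 3x.
Every vertex has degree 4, so 4V = 2E.
Euler: V − E + F = 2 ⇒ (2E)/4 − E + (9 + x) = 2.
Multiply by 8: 2·(2E) − 4·(2E) + 8·(9 + x) = 16, i.e. 72 + 8x − 2·(36 + 3x) = 16.
Collecting terms: 2x = 16, so x = 8.
Then 2E = 36 + 3·8 = 60, so E = 30, V = 2E/4 = 15, F = 9 + 8 = 17.

30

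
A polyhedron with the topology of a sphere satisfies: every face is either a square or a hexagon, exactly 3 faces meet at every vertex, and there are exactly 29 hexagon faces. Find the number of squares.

Let x be the number of squares; then F = 29 + x.
Edge–face incidences: 2E = 6·29 + 4·x = 174 + 4x.
Every vertex has degree 3, so 3V = 2E.
Euler: V − E + F = 2 ⇒ (2E)/3 − E + (29 + x) = 2.
Multiply by 6: 2·(2E) − 3·(2E) + 6·(29 + x) = 12, i.e. 174 + 6x − (174 + 4x) = 12.
Collecting terms: 2x = 12, so x = 6.
Then 2E = 174 + 4·6 = 198, so E = 99, V = 2E/3 = 66, F = 29 + 6 = 35.

6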